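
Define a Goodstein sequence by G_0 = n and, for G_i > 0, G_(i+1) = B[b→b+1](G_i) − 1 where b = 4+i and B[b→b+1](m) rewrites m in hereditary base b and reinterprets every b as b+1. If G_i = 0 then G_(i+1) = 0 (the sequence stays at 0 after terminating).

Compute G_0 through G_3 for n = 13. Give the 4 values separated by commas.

G_0 = 13. HB_4(13) = 3·4 + 1. Bump = 16. G_1 = 15.
G_1 = 15. HB_5(15) = 3·5. Bump = 18. G_2 = 17.
G_2 = 17. HB_6(17) = 2·6 + 5. Bump = 19. G_3 = 18.

13, 15, 17, 18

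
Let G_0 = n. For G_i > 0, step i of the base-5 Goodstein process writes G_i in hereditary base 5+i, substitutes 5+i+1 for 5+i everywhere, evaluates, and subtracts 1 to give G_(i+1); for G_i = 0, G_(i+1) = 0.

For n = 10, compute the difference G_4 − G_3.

base 5: 10 = 2·5; at 6: 2·6 = 12; next = 11
base 6: 11 = 6 + 5; at 7: 7 + 5 = 12; next = 11
base 7: 11 = 7 + 4; at 8: 8 + 4 = 12; next = 11
base 8: 11 = 8 + 3; at 9: 9 + 3 = 12; next = 11

0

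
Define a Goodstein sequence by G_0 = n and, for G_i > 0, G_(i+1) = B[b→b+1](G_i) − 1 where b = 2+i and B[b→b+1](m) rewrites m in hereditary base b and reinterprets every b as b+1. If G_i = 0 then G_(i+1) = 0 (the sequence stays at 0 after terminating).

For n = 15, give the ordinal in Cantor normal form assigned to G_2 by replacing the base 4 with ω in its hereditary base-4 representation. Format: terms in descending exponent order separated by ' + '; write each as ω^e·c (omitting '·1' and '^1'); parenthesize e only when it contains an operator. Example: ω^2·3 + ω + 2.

ω^(ω + 1) + ω^ω + 3

G_0=15  [base 2] 2^(2 + 1) + 2^2 + 2 + 1  →[2↦3]→  3^(3 + 1) + 3^3 + 3 + 1 = 112  −1 ⇒ G_1=111
G_1=111  [base 3] 3^(3 + 1) + 3^3 + 3  →[3↦4]→  4^(4 + 1) + 4^4 + 4 = 1284  −1 ⇒ G_2=1283
G_2=1283  [base 4] 4^(4 + 1) + 4^4 + 3  →[4↦5]→  5^(5 + 1) + 5^5 + 3 = 18753  −1 ⇒ G_3=18752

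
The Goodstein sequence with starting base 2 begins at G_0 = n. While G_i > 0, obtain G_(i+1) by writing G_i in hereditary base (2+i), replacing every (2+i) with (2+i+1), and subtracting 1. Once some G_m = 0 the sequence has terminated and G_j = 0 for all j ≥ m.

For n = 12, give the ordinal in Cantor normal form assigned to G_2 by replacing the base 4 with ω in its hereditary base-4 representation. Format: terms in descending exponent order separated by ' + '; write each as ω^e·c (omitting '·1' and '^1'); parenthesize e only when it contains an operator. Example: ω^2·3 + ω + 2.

ω^(ω + 1) + ω^2·2 + ω·2 + 1

G_0=12  [base 2] 2^(2 + 1) + 2^2  →[2↦3]→  3^(3 + 1) + 3^3 = 108  −1 ⇒ G_1=107
G_1=107  [base 3] 3^(3 + 1) + 2·3^2 + 2·3 + 2  →[3↦4]→  4^(4 + 1) + 2·4^2 + 2·4 + 2 = 1066  −1 ⇒ G_2=1065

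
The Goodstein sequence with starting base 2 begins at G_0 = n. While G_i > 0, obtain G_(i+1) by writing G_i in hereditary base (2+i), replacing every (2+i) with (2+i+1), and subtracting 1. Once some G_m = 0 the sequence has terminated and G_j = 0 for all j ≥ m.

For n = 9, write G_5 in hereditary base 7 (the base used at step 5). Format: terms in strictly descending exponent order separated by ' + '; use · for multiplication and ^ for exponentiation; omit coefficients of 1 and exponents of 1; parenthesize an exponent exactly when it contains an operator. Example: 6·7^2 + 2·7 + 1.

step 0: 9 = 2^(2 + 1) + 1; sub 3 for 2: 3^(3 + 1) + 1; = 82; G_1 = 82−1 = 81
step 1: 81 = 3^(3 + 1); sub 4 for 3: 4^(4 + 1); = 1024; G_2 = 1024−1 = 1023
step 2: 1023 = 3·4^4 + 3·4^3 + 3·4^2 + 3·4 + 3; sub 5 for 4: 3·5^5 + 3·5^3 + 3·5^2 + 3·5 + 3; = 9843; G_3 = 9843−1 = 9842
step 3: 9842 = 3·5^5 + 3·5^3 + 3·5^2 + 3·5 + 2; sub 6 for 5: 3·6^6 + 3·6^3 + 3·6^2 + 3·6 + 2; = 140744; G_4 = 140744−1 = 140743
step 4: 140743 = 3·6^6 + 3·6^3 + 3·6^2 + 3·6 + 1; sub 7 for 6: 3·7^7 + 3·7^3 + 3·7^2 + 3·7 + 1; = 2471827; G_5 = 2471827−1 = 2471826
step 5: 2471826 = 3·7^7 + 3·7^3 + 3·7^2 + 3·7; sub 8 for 7: 3·8^8 + 3·8^3 + 3·8^2 + 3·8; = 50333400; G_6 = 50333400−1 = 50333399

3·7^7 + 3·7^3 + 3·7^2 + 3·7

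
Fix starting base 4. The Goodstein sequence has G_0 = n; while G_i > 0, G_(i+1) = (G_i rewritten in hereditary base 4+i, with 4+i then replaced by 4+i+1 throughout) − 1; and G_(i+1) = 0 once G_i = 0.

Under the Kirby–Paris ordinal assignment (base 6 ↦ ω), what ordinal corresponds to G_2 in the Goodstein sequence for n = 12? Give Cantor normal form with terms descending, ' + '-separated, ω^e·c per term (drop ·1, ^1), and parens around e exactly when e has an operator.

step 0: 12 = 3·4; sub 5 for 4: 3·5; = 15; G_1 = 15−1 = 14
step 1: 14 = 2·5 + 4; sub 6 for 5: 2·6 + 4; = 16; G_2 = 16−1 = 15
step 2: 15 = 2·6 + 3; sub 7 for 6: 2·7 + 3; = 17; G_3 = 17−1 = 16

ω·2 + 3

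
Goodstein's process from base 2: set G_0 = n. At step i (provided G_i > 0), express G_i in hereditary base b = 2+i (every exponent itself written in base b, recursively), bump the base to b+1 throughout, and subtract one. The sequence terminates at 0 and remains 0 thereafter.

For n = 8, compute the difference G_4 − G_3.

87085

[0] 8 ≡ 2^(2 + 1) (base 2). Lift 3: 81. −1: 80.
[1] 80 ≡ 2·3^3 + 2·3^2 + 2·3 + 2 (base 3). Lift 4: 554. −1: 553.
[2] 553 ≡ 2·4^4 + 2·4^2 + 2·4 + 1 (base 4). Lift 5: 6311. −1: 6310.
[3] 6310 ≡ 2·5^5 + 2·5^2 + 2·5 (base 5). Lift 6: 93396. −1: 93395.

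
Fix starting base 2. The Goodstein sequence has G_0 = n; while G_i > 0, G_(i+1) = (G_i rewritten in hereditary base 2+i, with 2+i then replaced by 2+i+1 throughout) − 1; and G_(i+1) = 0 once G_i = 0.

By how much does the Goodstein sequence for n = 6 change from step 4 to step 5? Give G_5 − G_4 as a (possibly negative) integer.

G_0 = 6. HB_2(6) = 2^2 + 2. Bump = 30. G_1 = 29.
G_1 = 29. HB_3(29) = 3^3 + 2. Bump = 258. G_2 = 257.
G_2 = 257. HB_4(257) = 4^4 + 1. Bump = 3126. G_3 = 3125.
G_3 = 3125. HB_5(3125) = 5^5. Bump = 46656. G_4 = 46655.
G_4 = 46655. HB_6(46655) = 5·6^5 + 5·6^4 + 5·6^3 + 5·6^2 + 5·6 + 5. Bump = 98040. G_5 = 98039.

51384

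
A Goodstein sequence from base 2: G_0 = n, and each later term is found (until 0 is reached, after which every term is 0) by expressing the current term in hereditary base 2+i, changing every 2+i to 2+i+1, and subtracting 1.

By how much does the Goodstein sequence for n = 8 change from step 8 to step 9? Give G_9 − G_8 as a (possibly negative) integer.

550623341264

8 —HB2→ 2^(2 + 1) —bump→ 3^(3 + 1) = 81 —(−1)→ 80
80 —HB3→ 2·3^3 + 2·3^2 + 2·3 + 2 —bump→ 2·4^4 + 2·4^2 + 2·4 + 2 = 554 —(−1)→ 553
553 —HB4→ 2·4^4 + 2·4^2 + 2·4 + 1 —bump→ 2·5^5 + 2·5^2 + 2·5 + 1 = 6311 —(−1)→ 6310
6310 —HB5→ 2·5^5 + 2·5^2 + 2·5 —bump→ 2·6^6 + 2·6^2 + 2·6 = 93396 —(−1)→ 93395
93395 —HB6→ 2·6^6 + 2·6^2 + 6 + 5 —bump→ 2·7^7 + 2·7^2 + 7 + 5 = 1647196 —(−1)→ 1647195
1647195 —HB7→ 2·7^7 + 2·7^2 + 7 + 4 —bump→ 2·8^8 + 2·8^2 + 8 + 4 = 33554572 —(−1)→ 33554571
33554571 —HB8→ 2·8^8 + 2·8^2 + 8 + 3 —bump→ 2·9^9 + 2·9^2 + 9 + 3 = 774841152 —(−1)→ 774841151
774841151 —HB9→ 2·9^9 + 2·9^2 + 9 + 2 —bump→ 2·10^10 + 2·10^2 + 10 + 2 = 20000000212 —(−1)→ 20000000211
20000000211 —HB10→ 2·10^10 + 2·10^2 + 10 + 1 —bump→ 2·11^11 + 2·11^2 + 11 + 1 = 570623341476 —(−1)→ 570623341475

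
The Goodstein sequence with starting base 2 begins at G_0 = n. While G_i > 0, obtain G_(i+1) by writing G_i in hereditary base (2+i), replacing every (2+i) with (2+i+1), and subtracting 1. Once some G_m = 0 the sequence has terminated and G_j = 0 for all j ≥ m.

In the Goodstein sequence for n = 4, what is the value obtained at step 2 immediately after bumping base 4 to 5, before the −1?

61

[0] 4 ≡ 2^2 (base 2). Lift 3: 27. −1: 26.
[1] 26 ≡ 2·3^2 + 2·3 + 2 (base 3). Lift 4: 42. −1: 41.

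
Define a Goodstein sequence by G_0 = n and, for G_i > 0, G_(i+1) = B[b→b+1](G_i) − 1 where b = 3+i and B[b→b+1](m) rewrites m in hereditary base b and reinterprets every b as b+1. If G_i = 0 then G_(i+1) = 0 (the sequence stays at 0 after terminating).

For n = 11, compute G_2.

i=0: 11 = 3^2 + 2 (b=3); 3→4: 4^2 + 2 = 18; 18−1 = 17
i=1: 17 = 4^2 + 1 (b=4); 4→5: 5^2 + 1 = 26; 26−1 = 25
i=2: 25 = 5^2 (b=5); 5→6: 6^2 = 36; 36−1 = 35

25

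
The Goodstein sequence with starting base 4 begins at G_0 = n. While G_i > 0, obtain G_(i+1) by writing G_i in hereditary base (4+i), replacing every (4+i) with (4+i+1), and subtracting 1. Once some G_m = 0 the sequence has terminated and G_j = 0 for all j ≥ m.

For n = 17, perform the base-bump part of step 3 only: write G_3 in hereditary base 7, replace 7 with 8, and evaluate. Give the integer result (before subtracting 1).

i=0: 17 = 4^2 + 1 (b=4); 4→5: 5^2 + 1 = 26; 26−1 = 25
i=1: 25 = 5^2 (b=5); 5→6: 6^2 = 36; 36−1 = 35
i=2: 35 = 5·6 + 5 (b=6); 6→7: 5·7 + 5 = 40; 40−1 = 39
i=3: 39 = 5·7 + 4 (b=7); 7→8: 5·8 + 4 = 44; 44−1 = 43

44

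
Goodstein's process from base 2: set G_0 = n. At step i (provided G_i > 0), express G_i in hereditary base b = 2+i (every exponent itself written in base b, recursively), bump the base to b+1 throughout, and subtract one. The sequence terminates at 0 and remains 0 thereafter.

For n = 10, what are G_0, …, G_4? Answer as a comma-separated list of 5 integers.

10, 83, 1025, 15625, 279935

G_0=10  [base 2] 2^(2 + 1) + 2  →[2↦3]→  3^(3 + 1) + 3 = 84  −1 ⇒ G_1=83
G_1=83  [base 3] 3^(3 + 1) + 2  →[3↦4]→  4^(4 + 1) + 2 = 1026  −1 ⇒ G_2=1025
G_2=1025  [base 4] 4^(4 + 1) + 1  →[4↦5]→  5^(5 + 1) + 1 = 15626  −1 ⇒ G_3=15625
G_3=15625  [base 5] 5^(5 + 1)  →[5↦6]→  6^(6 + 1) = 279936  −1 ⇒ G_4=279935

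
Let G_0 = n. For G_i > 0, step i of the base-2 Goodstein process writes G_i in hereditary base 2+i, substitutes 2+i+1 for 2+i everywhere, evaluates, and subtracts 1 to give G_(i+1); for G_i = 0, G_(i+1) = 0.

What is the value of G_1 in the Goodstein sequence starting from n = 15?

111

(0) 15|_2 = 2^(2 + 1) + 2^2 + 2 + 1 ↦ 3^(3 + 1) + 3^3 + 3 + 1|_3 = 112 ⇒ 111
(1) 111|_3 = 3^(3 + 1) + 3^3 + 3 ↦ 4^(4 + 1) + 4^4 + 4|_4 = 1284 ⇒ 1283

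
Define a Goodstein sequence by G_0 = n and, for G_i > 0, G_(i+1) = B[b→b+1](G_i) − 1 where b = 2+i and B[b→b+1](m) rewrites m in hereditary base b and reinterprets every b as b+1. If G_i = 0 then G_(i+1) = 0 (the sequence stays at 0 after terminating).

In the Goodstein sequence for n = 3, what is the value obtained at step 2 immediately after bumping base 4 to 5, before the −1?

base 2: 3 = 2 + 1; at 3: 3 + 1 = 4; next = 3
base 3: 3 = 3; at 4: 4 = 4; next = 3
base 4: 3 = 3; at 5: 3 = 3; next = 2

3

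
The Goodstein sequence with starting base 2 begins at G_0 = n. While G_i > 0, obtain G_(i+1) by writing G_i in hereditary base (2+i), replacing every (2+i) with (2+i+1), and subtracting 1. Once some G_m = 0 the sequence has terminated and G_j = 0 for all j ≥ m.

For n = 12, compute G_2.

1065

i=0: 12 = 2^(2 + 1) + 2^2 (b=2); 2→3: 3^(3 + 1) + 3^3 = 108; 108−1 = 107
i=1: 107 = 3^(3 + 1) + 2·3^2 + 2·3 + 2 (b=3); 3→4: 4^(4 + 1) + 2·4^2 + 2·4 + 2 = 1066; 1066−1 = 1065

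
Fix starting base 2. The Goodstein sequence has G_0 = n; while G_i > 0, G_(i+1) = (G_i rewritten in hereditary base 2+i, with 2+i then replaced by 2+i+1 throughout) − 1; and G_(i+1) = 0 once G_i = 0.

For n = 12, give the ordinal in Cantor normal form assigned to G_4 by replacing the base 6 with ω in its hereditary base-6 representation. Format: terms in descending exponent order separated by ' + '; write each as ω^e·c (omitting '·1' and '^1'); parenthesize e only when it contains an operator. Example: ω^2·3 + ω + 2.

step 0: 12 = 2^(2 + 1) + 2^2; sub 3 for 2: 3^(3 + 1) + 3^3; = 108; G_1 = 108−1 = 107
step 1: 107 = 3^(3 + 1) + 2·3^2 + 2·3 + 2; sub 4 for 3: 4^(4 + 1) + 2·4^2 + 2·4 + 2; = 1066; G_2 = 1066−1 = 1065
step 2: 1065 = 4^(4 + 1) + 2·4^2 + 2·4 + 1; sub 5 for 4: 5^(5 + 1) + 2·5^2 + 2·5 + 1; = 15686; G_3 = 15686−1 = 15685
step 3: 15685 = 5^(5 + 1) + 2·5^2 + 2·5; sub 6 for 5: 6^(6 + 1) + 2·6^2 + 2·6; = 280020; G_4 = 280020−1 = 280019
step 4: 280019 = 6^(6 + 1) + 2·6^2 + 6 + 5; sub 7 for 6: 7^(7 + 1) + 2·7^2 + 7 + 5; = 5764911; G_5 = 5764911−1 = 5764910

ω^(ω + 1) + ω^2·2 + ω + 5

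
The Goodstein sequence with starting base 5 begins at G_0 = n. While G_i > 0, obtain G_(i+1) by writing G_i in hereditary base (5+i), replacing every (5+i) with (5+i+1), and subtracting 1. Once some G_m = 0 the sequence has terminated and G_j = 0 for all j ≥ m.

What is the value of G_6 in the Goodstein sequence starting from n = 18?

18 —HB5→ 3·5 + 3 —bump→ 3·6 + 3 = 21 —(−1)→ 20
20 —HB6→ 3·6 + 2 —bump→ 3·7 + 2 = 23 —(−1)→ 22
22 —HB7→ 3·7 + 1 —bump→ 3·8 + 1 = 25 —(−1)→ 24
24 —HB8→ 3·8 —bump→ 3·9 = 27 —(−1)→ 26
26 —HB9→ 2·9 + 8 —bump→ 2·10 + 8 = 28 —(−1)→ 27
27 —HB10→ 2·10 + 7 —bump→ 2·11 + 7 = 29 —(−1)→ 28
28 —HB11→ 2·11 + 6 —bump→ 2·12 + 6 = 30 —(−1)→ 29

28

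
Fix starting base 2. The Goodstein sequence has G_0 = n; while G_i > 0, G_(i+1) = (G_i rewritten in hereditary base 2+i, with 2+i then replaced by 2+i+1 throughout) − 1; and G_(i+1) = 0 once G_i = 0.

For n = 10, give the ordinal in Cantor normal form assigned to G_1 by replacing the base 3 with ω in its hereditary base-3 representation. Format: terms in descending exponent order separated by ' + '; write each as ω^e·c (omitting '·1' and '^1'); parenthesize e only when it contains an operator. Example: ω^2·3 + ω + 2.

ω^(ω + 1) + 2

(0) 10|_2 = 2^(2 + 1) + 2 ↦ 3^(3 + 1) + 3|_3 = 84 ⇒ 83
(1) 83|_3 = 3^(3 + 1) + 2 ↦ 4^(4 + 1) + 2|_4 = 1026 ⇒ 1025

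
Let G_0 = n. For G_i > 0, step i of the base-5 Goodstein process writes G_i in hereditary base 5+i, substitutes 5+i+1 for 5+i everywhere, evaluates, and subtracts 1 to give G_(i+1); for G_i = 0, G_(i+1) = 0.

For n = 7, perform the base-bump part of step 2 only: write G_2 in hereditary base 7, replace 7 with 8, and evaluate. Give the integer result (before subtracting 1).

8

(0) 7|_5 = 5 + 2 ↦ 6 + 2|_6 = 8 ⇒ 7
(1) 7|_6 = 6 + 1 ↦ 7 + 1|_7 = 8 ⇒ 7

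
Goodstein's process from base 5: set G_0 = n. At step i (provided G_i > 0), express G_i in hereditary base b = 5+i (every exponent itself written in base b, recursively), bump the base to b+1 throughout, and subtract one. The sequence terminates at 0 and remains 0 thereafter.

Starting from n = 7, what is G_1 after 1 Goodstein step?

7 —HB5→ 5 + 2 —bump→ 6 + 2 = 8 —(−1)→ 7
7 —HB6→ 6 + 1 —bump→ 7 + 1 = 8 —(−1)→ 7

7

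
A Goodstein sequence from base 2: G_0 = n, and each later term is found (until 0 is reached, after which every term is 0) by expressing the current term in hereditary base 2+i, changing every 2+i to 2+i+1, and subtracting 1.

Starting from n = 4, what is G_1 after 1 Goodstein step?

(0) 4|_2 = 2^2 ↦ 3^3|_3 = 27 ⇒ 26
(1) 26|_3 = 2·3^2 + 2·3 + 2 ↦ 2·4^2 + 2·4 + 2|_4 = 42 ⇒ 41

26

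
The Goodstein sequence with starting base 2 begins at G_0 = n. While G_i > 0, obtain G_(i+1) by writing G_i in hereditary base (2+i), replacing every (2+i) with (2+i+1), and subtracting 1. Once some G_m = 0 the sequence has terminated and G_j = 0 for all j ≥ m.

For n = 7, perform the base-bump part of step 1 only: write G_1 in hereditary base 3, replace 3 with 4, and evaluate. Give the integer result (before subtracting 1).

step 0: 7 = 2^2 + 2 + 1; sub 3 for 2: 3^3 + 3 + 1; = 31; G_1 = 31−1 = 30
step 1: 30 = 3^3 + 3; sub 4 for 3: 4^4 + 4; = 260; G_2 = 260−1 = 259

260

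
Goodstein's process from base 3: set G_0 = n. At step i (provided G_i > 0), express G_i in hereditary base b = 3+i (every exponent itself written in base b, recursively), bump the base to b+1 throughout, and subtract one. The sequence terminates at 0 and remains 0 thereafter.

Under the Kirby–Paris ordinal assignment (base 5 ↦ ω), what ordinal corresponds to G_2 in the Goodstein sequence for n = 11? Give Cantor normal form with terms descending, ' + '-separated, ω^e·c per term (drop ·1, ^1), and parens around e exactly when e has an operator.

base 3: 11 = 3^2 + 2; at 4: 4^2 + 2 = 18; next = 17
base 4: 17 = 4^2 + 1; at 5: 5^2 + 1 = 26; next = 25
base 5: 25 = 5^2; at 6: 6^2 = 36; next = 35

ω^2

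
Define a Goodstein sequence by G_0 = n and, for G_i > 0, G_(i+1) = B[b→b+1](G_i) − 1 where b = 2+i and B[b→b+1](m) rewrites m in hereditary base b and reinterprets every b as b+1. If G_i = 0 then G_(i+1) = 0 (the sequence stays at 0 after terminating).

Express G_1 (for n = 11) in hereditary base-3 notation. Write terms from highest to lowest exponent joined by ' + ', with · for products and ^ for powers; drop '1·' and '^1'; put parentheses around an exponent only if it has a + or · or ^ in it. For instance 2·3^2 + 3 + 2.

3^(3 + 1) + 3

[0] 11 ≡ 2^(2 + 1) + 2 + 1 (base 2). Lift 3: 85. −1: 84.
[1] 84 ≡ 3^(3 + 1) + 3 (base 3). Lift 4: 1028. −1: 1027.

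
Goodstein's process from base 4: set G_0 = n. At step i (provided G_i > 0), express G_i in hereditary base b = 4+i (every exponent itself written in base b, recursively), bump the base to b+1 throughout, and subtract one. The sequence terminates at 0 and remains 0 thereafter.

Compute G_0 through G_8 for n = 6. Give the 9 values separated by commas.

6, 6, 6, 6, 5, 4, 3, 2, 1

base 4: 6 = 4 + 2; at 5: 5 + 2 = 7; next = 6
base 5: 6 = 5 + 1; at 6: 6 + 1 = 7; next = 6
base 6: 6 = 6; at 7: 7 = 7; next = 6
base 7: 6 = 6; at 8: 6 = 6; next = 5
base 8: 5 = 5; at 9: 5 = 5; next = 4
base 9: 4 = 4; at 10: 4 = 4; next = 3
base 10: 3 = 3; at 11: 3 = 3; next = 2
base 11: 2 = 2; at 12: 2 = 2; next = 1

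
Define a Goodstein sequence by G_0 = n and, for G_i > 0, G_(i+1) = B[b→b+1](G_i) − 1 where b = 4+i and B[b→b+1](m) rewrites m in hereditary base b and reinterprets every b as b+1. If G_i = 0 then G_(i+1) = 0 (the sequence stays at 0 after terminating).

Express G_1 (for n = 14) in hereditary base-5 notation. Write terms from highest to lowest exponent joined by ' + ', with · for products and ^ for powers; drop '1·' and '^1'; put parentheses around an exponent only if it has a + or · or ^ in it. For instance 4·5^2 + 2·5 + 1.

3·5 + 1

14 —HB4→ 3·4 + 2 —bump→ 3·5 + 2 = 17 —(−1)→ 16
16 —HB5→ 3·5 + 1 —bump→ 3·6 + 1 = 19 —(−1)→ 18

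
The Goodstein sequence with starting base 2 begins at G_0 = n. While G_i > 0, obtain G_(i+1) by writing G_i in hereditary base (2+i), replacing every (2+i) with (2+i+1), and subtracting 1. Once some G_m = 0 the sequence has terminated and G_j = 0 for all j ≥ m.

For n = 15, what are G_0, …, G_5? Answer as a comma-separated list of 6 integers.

15, 111, 1283, 18752, 326593, 6588344

i=0: 15 = 2^(2 + 1) + 2^2 + 2 + 1 (b=2); 2→3: 3^(3 + 1) + 3^3 + 3 + 1 = 112; 112−1 = 111
i=1: 111 = 3^(3 + 1) + 3^3 + 3 (b=3); 3→4: 4^(4 + 1) + 4^4 + 4 = 1284; 1284−1 = 1283
i=2: 1283 = 4^(4 + 1) + 4^4 + 3 (b=4); 4→5: 5^(5 + 1) + 5^5 + 3 = 18753; 18753−1 = 18752
i=3: 18752 = 5^(5 + 1) + 5^5 + 2 (b=5); 5→6: 6^(6 + 1) + 6^6 + 2 = 326594; 326594−1 = 326593
i=4: 326593 = 6^(6 + 1) + 6^6 + 1 (b=6); 6→7: 7^(7 + 1) + 7^7 + 1 = 6588345; 6588345−1 = 6588344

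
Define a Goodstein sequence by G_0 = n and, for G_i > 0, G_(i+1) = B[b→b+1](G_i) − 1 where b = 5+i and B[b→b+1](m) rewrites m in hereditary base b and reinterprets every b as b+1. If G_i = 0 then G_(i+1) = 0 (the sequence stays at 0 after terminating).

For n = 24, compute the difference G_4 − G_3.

step 0: 24 = 4·5 + 4; sub 6 for 5: 4·6 + 4; = 28; G_1 = 28−1 = 27
step 1: 27 = 4·6 + 3; sub 7 for 6: 4·7 + 3; = 31; G_2 = 31−1 = 30
step 2: 30 = 4·7 + 2; sub 8 for 7: 4·8 + 2; = 34; G_3 = 34−1 = 33
step 3: 33 = 4·8 + 1; sub 9 for 8: 4·9 + 1; = 37; G_4 = 37−1 = 36

3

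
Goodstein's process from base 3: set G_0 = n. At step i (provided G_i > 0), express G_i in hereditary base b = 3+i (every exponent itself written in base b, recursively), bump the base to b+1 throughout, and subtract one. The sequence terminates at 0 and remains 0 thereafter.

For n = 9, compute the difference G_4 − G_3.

(0) 9|_3 = 3^2 ↦ 4^2|_4 = 16 ⇒ 15
(1) 15|_4 = 3·4 + 3 ↦ 3·5 + 3|_5 = 18 ⇒ 17
(2) 17|_5 = 3·5 + 2 ↦ 3·6 + 2|_6 = 20 ⇒ 19
(3) 19|_6 = 3·6 + 1 ↦ 3·7 + 1|_7 = 22 ⇒ 21

2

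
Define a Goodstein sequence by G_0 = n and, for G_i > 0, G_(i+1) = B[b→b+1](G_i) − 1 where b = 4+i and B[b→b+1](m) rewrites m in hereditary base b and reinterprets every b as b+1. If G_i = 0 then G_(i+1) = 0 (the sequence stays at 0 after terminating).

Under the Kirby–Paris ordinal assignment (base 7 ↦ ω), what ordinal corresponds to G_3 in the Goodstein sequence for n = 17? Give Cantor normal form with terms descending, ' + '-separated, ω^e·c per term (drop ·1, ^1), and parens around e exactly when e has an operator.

ω·5 + 4

[0] 17 ≡ 4^2 + 1 (base 4). Lift 5: 26. −1: 25.
[1] 25 ≡ 5^2 (base 5). Lift 6: 36. −1: 35.
[2] 35 ≡ 5·6 + 5 (base 6). Lift 7: 40. −1: 39.
[3] 39 ≡ 5·7 + 4 (base 7). Lift 8: 44. −1: 43.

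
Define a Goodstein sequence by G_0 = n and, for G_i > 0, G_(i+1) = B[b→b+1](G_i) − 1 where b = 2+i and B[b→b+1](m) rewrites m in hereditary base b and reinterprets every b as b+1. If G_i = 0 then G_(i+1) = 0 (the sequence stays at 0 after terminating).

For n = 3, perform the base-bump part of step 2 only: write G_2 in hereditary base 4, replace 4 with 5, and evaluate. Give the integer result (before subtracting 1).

base 2: 3 = 2 + 1; at 3: 3 + 1 = 4; next = 3
base 3: 3 = 3; at 4: 4 = 4; next = 3

3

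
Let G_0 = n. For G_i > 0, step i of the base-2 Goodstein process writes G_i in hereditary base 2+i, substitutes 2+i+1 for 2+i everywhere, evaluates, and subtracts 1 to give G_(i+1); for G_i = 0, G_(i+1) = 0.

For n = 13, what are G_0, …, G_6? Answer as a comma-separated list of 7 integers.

13, 108, 1279, 16092, 280711, 5765998, 134219479

base 2: 13 = 2^(2 + 1) + 2^2 + 1; at 3: 3^(3 + 1) + 3^3 + 1 = 109; next = 108
base 3: 108 = 3^(3 + 1) + 3^3; at 4: 4^(4 + 1) + 4^4 = 1280; next = 1279
base 4: 1279 = 4^(4 + 1) + 3·4^3 + 3·4^2 + 3·4 + 3; at 5: 5^(5 + 1) + 3·5^3 + 3·5^2 + 3·5 + 3 = 16093; next = 16092
base 5: 16092 = 5^(5 + 1) + 3·5^3 + 3·5^2 + 3·5 + 2; at 6: 6^(6 + 1) + 3·6^3 + 3·6^2 + 3·6 + 2 = 280712; next = 280711
base 6: 280711 = 6^(6 + 1) + 3·6^3 + 3·6^2 + 3·6 + 1; at 7: 7^(7 + 1) + 3·7^3 + 3·7^2 + 3·7 + 1 = 5765999; next = 5765998
base 7: 5765998 = 7^(7 + 1) + 3·7^3 + 3·7^2 + 3·7; at 8: 8^(8 + 1) + 3·8^3 + 3·8^2 + 3·8 = 134219480; next = 134219479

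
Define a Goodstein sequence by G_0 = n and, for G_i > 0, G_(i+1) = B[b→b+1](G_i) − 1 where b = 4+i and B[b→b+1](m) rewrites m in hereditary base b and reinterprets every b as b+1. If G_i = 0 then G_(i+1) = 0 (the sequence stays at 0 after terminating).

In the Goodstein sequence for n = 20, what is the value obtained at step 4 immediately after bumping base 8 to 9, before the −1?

82

[0] 20 ≡ 4^2 + 4 (base 4). Lift 5: 30. −1: 29.
[1] 29 ≡ 5^2 + 4 (base 5). Lift 6: 40. −1: 39.
[2] 39 ≡ 6^2 + 3 (base 6). Lift 7: 52. −1: 51.
[3] 51 ≡ 7^2 + 2 (base 7). Lift 8: 66. −1: 65.
[4] 65 ≡ 8^2 + 1 (base 8). Lift 9: 82. −1: 81.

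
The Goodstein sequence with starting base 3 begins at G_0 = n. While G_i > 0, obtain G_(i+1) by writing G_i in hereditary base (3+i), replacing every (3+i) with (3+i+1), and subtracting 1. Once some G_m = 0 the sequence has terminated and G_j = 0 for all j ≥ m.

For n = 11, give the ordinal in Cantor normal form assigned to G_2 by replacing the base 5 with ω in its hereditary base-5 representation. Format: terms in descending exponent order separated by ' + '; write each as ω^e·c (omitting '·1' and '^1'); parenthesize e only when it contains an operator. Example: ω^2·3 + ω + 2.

11 —HB3→ 3^2 + 2 —bump→ 4^2 + 2 = 18 —(−1)→ 17
17 —HB4→ 4^2 + 1 —bump→ 5^2 + 1 = 26 —(−1)→ 25
25 —HB5→ 5^2 —bump→ 6^2 = 36 —(−1)→ 35

ω^2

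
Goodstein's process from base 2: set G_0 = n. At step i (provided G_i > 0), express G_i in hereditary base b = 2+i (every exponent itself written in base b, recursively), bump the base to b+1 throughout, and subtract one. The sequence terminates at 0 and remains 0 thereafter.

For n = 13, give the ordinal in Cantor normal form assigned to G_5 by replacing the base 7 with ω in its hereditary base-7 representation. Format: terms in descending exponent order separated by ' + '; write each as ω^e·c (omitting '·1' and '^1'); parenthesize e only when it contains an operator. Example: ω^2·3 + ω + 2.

ω^(ω + 1) + ω^3·3 + ω^2·3 + ω·3

i=0: 13 = 2^(2 + 1) + 2^2 + 1 (b=2); 2→3: 3^(3 + 1) + 3^3 + 1 = 109; 109−1 = 108
i=1: 108 = 3^(3 + 1) + 3^3 (b=3); 3→4: 4^(4 + 1) + 4^4 = 1280; 1280−1 = 1279
i=2: 1279 = 4^(4 + 1) + 3·4^3 + 3·4^2 + 3·4 + 3 (b=4); 4→5: 5^(5 + 1) + 3·5^3 + 3·5^2 + 3·5 + 3 = 16093; 16093−1 = 16092
i=3: 16092 = 5^(5 + 1) + 3·5^3 + 3·5^2 + 3·5 + 2 (b=5); 5→6: 6^(6 + 1) + 3·6^3 + 3·6^2 + 3·6 + 2 = 280712; 280712−1 = 280711
i=4: 280711 = 6^(6 + 1) + 3·6^3 + 3·6^2 + 3·6 + 1 (b=6); 6→7: 7^(7 + 1) + 3·7^3 + 3·7^2 + 3·7 + 1 = 5765999; 5765999−1 = 5765998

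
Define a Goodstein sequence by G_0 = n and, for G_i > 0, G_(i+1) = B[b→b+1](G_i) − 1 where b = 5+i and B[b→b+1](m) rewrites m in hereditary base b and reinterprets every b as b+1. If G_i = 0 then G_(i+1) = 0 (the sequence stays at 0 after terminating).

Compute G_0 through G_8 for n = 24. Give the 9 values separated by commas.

step 0: 24 = 4·5 + 4; sub 6 for 5: 4·6 + 4; = 28; G_1 = 28−1 = 27
step 1: 27 = 4·6 + 3; sub 7 for 6: 4·7 + 3; = 31; G_2 = 31−1 = 30
step 2: 30 = 4·7 + 2; sub 8 for 7: 4·8 + 2; = 34; G_3 = 34−1 = 33
step 3: 33 = 4·8 + 1; sub 9 for 8: 4·9 + 1; = 37; G_4 = 37−1 = 36
step 4: 36 = 4·9; sub 10 for 9: 4·10; = 40; G_5 = 40−1 = 39
step 5: 39 = 3·10 + 9; sub 11 for 10: 3·11 + 9; = 42; G_6 = 42−1 = 41
step 6: 41 = 3·11 + 8; sub 12 for 11: 3·12 + 8; = 44; G_7 = 44−1 = 43
step 7: 43 = 3·12 + 7; sub 13 for 12: 3·13 + 7; = 46; G_8 = 46−1 = 45

24, 27, 30, 33, 36, 39, 41, 43, 45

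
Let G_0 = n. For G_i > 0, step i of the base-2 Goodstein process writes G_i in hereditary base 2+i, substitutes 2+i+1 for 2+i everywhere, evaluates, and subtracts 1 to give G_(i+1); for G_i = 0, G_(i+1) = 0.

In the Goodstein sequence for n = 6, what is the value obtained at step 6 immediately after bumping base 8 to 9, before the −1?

G_0 = 6. HB_2(6) = 2^2 + 2. Bump = 30. G_1 = 29.
G_1 = 29. HB_3(29) = 3^3 + 2. Bump = 258. G_2 = 257.
G_2 = 257. HB_4(257) = 4^4 + 1. Bump = 3126. G_3 = 3125.
G_3 = 3125. HB_5(3125) = 5^5. Bump = 46656. G_4 = 46655.
G_4 = 46655. HB_6(46655) = 5·6^5 + 5·6^4 + 5·6^3 + 5·6^2 + 5·6 + 5. Bump = 98040. G_5 = 98039.
G_5 = 98039. HB_7(98039) = 5·7^5 + 5·7^4 + 5·7^3 + 5·7^2 + 5·7 + 4. Bump = 187244. G_6 = 187243.

332148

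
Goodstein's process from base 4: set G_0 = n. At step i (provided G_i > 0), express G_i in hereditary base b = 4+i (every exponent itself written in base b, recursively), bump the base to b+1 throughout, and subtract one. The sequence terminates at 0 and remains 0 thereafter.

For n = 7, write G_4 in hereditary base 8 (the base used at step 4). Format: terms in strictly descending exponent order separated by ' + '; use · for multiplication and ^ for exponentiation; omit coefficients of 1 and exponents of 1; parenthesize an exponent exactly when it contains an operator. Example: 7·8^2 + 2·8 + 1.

step 0: 7 = 4 + 3; sub 5 for 4: 5 + 3; = 8; G_1 = 8−1 = 7
step 1: 7 = 5 + 2; sub 6 for 5: 6 + 2; = 8; G_2 = 8−1 = 7
step 2: 7 = 6 + 1; sub 7 for 6: 7 + 1; = 8; G_3 = 8−1 = 7
step 3: 7 = 7; sub 8 for 7: 8; = 8; G_4 = 8−1 = 7
step 4: 7 = 7; sub 9 for 8: 7; = 7; G_5 = 7−1 = 6

7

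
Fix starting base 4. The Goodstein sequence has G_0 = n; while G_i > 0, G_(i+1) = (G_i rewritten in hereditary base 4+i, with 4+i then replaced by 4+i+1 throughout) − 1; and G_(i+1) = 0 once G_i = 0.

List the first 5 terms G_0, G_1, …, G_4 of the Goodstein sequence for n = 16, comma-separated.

16, 24, 27, 30, 33

G_0=16  [base 4] 4^2  →[4↦5]→  5^2 = 25  −1 ⇒ G_1=24
G_1=24  [base 5] 4·5 + 4  →[5↦6]→  4·6 + 4 = 28  −1 ⇒ G_2=27
G_2=27  [base 6] 4·6 + 3  →[6↦7]→  4·7 + 3 = 31  −1 ⇒ G_3=30
G_3=30  [base 7] 4·7 + 2  →[7↦8]→  4·8 + 2 = 34  −1 ⇒ G_4=33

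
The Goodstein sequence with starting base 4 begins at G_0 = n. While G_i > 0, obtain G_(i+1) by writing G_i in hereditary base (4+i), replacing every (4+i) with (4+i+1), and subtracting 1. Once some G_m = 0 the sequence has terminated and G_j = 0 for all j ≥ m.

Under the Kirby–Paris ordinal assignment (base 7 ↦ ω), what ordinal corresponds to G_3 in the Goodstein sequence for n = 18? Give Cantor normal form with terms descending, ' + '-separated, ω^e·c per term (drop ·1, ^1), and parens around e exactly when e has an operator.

ω·6 + 6

i=0: 18 = 4^2 + 2 (b=4); 4→5: 5^2 + 2 = 27; 27−1 = 26
i=1: 26 = 5^2 + 1 (b=5); 5→6: 6^2 + 1 = 37; 37−1 = 36
i=2: 36 = 6^2 (b=6); 6→7: 7^2 = 49; 49−1 = 48
i=3: 48 = 6·7 + 6 (b=7); 7→8: 6·8 + 6 = 54; 54−1 = 53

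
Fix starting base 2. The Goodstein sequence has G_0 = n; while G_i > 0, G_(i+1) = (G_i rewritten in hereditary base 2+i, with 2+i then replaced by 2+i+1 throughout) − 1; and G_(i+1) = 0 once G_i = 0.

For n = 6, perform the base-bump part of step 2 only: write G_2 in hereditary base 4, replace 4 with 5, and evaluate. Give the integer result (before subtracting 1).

3126

step 0: 6 = 2^2 + 2; sub 3 for 2: 3^3 + 3; = 30; G_1 = 30−1 = 29
step 1: 29 = 3^3 + 2; sub 4 for 3: 4^4 + 2; = 258; G_2 = 258−1 = 257
step 2: 257 = 4^4 + 1; sub 5 for 4: 5^5 + 1; = 3126; G_3 = 3126−1 = 3125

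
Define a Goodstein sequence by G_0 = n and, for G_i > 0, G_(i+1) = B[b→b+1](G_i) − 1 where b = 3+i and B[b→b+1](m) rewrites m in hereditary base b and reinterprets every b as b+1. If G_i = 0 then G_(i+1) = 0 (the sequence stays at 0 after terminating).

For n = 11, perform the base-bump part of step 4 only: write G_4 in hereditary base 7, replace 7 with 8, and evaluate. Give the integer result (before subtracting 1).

44

base 3: 11 = 3^2 + 2; at 4: 4^2 + 2 = 18; next = 17
base 4: 17 = 4^2 + 1; at 5: 5^2 + 1 = 26; next = 25
base 5: 25 = 5^2; at 6: 6^2 = 36; next = 35
base 6: 35 = 5·6 + 5; at 7: 5·7 + 5 = 40; next = 39
base 7: 39 = 5·7 + 4; at 8: 5·8 + 4 = 44; next = 43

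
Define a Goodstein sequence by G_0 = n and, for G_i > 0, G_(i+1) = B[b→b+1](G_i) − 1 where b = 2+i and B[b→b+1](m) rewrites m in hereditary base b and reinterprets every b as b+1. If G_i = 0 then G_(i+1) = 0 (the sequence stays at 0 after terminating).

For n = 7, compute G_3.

G_0=7  [base 2] 2^2 + 2 + 1  →[2↦3]→  3^3 + 3 + 1 = 31  −1 ⇒ G_1=30
G_1=30  [base 3] 3^3 + 3  →[3↦4]→  4^4 + 4 = 260  −1 ⇒ G_2=259
G_2=259  [base 4] 4^4 + 3  →[4↦5]→  5^5 + 3 = 3128  −1 ⇒ G_3=3127
G_3=3127  [base 5] 5^5 + 2  →[5↦6]→  6^6 + 2 = 46658  −1 ⇒ G_4=46657

3127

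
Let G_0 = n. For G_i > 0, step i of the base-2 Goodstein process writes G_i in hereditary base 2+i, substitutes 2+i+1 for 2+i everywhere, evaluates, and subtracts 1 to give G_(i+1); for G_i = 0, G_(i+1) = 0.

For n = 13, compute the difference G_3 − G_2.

14813

G_0 = 13. HB_2(13) = 2^(2 + 1) + 2^2 + 1. Bump = 109. G_1 = 108.
G_1 = 108. HB_3(108) = 3^(3 + 1) + 3^3. Bump = 1280. G_2 = 1279.
G_2 = 1279. HB_4(1279) = 4^(4 + 1) + 3·4^3 + 3·4^2 + 3·4 + 3. Bump = 16093. G_3 = 16092.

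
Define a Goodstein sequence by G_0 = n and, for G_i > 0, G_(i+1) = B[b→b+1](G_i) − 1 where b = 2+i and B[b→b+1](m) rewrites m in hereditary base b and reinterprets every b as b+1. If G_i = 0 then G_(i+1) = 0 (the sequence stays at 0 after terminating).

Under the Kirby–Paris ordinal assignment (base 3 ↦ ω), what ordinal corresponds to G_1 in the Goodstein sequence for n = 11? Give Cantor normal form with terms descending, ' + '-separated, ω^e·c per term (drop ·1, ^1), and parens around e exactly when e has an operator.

(0) 11|_2 = 2^(2 + 1) + 2 + 1 ↦ 3^(3 + 1) + 3 + 1|_3 = 85 ⇒ 84
(1) 84|_3 = 3^(3 + 1) + 3 ↦ 4^(4 + 1) + 4|_4 = 1028 ⇒ 1027

ω^(ω + 1) + ω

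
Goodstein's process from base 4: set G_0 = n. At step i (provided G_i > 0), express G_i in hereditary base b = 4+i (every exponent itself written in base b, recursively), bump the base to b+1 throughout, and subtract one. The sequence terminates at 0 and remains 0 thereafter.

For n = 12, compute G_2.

15

[0] 12 ≡ 3·4 (base 4). Lift 5: 15. −1: 14.
[1] 14 ≡ 2·5 + 4 (base 5). Lift 6: 16. −1: 15.
[2] 15 ≡ 2·6 + 3 (base 6). Lift 7: 17. −1: 16.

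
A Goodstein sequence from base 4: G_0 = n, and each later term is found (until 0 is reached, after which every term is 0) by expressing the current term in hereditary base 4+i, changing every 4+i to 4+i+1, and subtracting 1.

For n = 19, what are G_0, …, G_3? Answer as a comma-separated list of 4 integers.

step 0: 19 = 4^2 + 3; sub 5 for 4: 5^2 + 3; = 28; G_1 = 28−1 = 27
step 1: 27 = 5^2 + 2; sub 6 for 5: 6^2 + 2; = 38; G_2 = 38−1 = 37
step 2: 37 = 6^2 + 1; sub 7 for 6: 7^2 + 1; = 50; G_3 = 50−1 = 49

19, 27, 37, 49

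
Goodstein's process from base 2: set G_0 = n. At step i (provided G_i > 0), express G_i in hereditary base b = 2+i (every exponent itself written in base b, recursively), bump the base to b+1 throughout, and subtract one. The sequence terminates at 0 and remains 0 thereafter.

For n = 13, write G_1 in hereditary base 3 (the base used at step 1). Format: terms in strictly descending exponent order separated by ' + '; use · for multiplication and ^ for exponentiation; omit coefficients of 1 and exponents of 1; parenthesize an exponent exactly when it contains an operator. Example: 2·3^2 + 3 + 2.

3^(3 + 1) + 3^3

G_0 = 13. HB_2(13) = 2^(2 + 1) + 2^2 + 1. Bump = 109. G_1 = 108.
G_1 = 108. HB_3(108) = 3^(3 + 1) + 3^3. Bump = 1280. G_2 = 1279.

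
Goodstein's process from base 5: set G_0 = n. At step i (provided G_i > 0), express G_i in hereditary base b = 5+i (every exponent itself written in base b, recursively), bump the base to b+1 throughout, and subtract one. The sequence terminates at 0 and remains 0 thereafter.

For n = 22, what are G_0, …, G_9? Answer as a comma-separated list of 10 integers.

G_0=22  [base 5] 4·5 + 2  →[5↦6]→  4·6 + 2 = 26  −1 ⇒ G_1=25
G_1=25  [base 6] 4·6 + 1  →[6↦7]→  4·7 + 1 = 29  −1 ⇒ G_2=28
G_2=28  [base 7] 4·7  →[7↦8]→  4·8 = 32  −1 ⇒ G_3=31
G_3=31  [base 8] 3·8 + 7  →[8↦9]→  3·9 + 7 = 34  −1 ⇒ G_4=33
G_4=33  [base 9] 3·9 + 6  →[9↦10]→  3·10 + 6 = 36  −1 ⇒ G_5=35
G_5=35  [base 10] 3·10 + 5  →[10↦11]→  3·11 + 5 = 38  −1 ⇒ G_6=37
G_6=37  [base 11] 3·11 + 4  →[11↦12]→  3·12 + 4 = 40  −1 ⇒ G_7=39
G_7=39  [base 12] 3·12 + 3  →[12↦13]→  3·13 + 3 = 42  −1 ⇒ G_8=41
G_8=41  [base 13] 3·13 + 2  →[13↦14]→  3·14 + 2 = 44  −1 ⇒ G_9=43

22, 25, 28, 31, 33, 35, 37, 39, 41, 43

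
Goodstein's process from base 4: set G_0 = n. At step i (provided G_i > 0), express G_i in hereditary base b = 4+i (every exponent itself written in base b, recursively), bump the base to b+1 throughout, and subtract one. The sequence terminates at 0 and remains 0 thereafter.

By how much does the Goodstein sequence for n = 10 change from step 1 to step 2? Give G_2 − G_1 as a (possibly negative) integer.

10 —HB4→ 2·4 + 2 —bump→ 2·5 + 2 = 12 —(−1)→ 11
11 —HB5→ 2·5 + 1 —bump→ 2·6 + 1 = 13 —(−1)→ 12

1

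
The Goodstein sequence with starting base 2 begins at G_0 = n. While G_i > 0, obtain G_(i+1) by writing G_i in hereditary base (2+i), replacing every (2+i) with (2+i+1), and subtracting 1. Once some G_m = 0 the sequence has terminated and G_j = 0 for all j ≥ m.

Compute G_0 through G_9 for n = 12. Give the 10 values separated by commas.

step 0: 12 = 2^(2 + 1) + 2^2; sub 3 for 2: 3^(3 + 1) + 3^3; = 108; G_1 = 108−1 = 107
step 1: 107 = 3^(3 + 1) + 2·3^2 + 2·3 + 2; sub 4 for 3: 4^(4 + 1) + 2·4^2 + 2·4 + 2; = 1066; G_2 = 1066−1 = 1065
step 2: 1065 = 4^(4 + 1) + 2·4^2 + 2·4 + 1; sub 5 for 4: 5^(5 + 1) + 2·5^2 + 2·5 + 1; = 15686; G_3 = 15686−1 = 15685
step 3: 15685 = 5^(5 + 1) + 2·5^2 + 2·5; sub 6 for 5: 6^(6 + 1) + 2·6^2 + 2·6; = 280020; G_4 = 280020−1 = 280019
step 4: 280019 = 6^(6 + 1) + 2·6^2 + 6 + 5; sub 7 for 6: 7^(7 + 1) + 2·7^2 + 7 + 5; = 5764911; G_5 = 5764911−1 = 5764910
step 5: 5764910 = 7^(7 + 1) + 2·7^2 + 7 + 4; sub 8 for 7: 8^(8 + 1) + 2·8^2 + 8 + 4; = 134217868; G_6 = 134217868−1 = 134217867
step 6: 134217867 = 8^(8 + 1) + 2·8^2 + 8 + 3; sub 9 for 8: 9^(9 + 1) + 2·9^2 + 9 + 3; = 3486784575; G_7 = 3486784575−1 = 3486784574
step 7: 3486784574 = 9^(9 + 1) + 2·9^2 + 9 + 2; sub 10 for 9: 10^(10 + 1) + 2·10^2 + 10 + 2; = 100000000212; G_8 = 100000000212−1 = 100000000211
step 8: 100000000211 = 10^(10 + 1) + 2·10^2 + 10 + 1; sub 11 for 10: 11^(11 + 1) + 2·11^2 + 11 + 1; = 3138428376975; G_9 = 3138428376975−1 = 3138428376974

12, 107, 1065, 15685, 280019, 5764910, 134217867, 3486784574, 100000000211, 3138428376974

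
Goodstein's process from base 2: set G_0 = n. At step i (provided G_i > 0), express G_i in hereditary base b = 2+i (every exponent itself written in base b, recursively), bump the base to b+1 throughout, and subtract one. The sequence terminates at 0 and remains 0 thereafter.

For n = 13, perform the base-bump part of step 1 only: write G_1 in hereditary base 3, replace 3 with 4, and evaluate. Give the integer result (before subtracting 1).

1280

G_0=13  [base 2] 2^(2 + 1) + 2^2 + 1  →[2↦3]→  3^(3 + 1) + 3^3 + 1 = 109  −1 ⇒ G_1=108
G_1=108  [base 3] 3^(3 + 1) + 3^3  →[3↦4]→  4^(4 + 1) + 4^4 = 1280  −1 ⇒ G_2=1279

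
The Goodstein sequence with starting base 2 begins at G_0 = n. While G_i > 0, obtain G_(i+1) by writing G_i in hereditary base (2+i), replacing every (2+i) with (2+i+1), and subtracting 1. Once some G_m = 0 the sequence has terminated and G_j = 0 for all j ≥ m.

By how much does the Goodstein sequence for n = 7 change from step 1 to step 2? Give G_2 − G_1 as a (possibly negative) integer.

(0) 7|_2 = 2^2 + 2 + 1 ↦ 3^3 + 3 + 1|_3 = 31 ⇒ 30
(1) 30|_3 = 3^3 + 3 ↦ 4^4 + 4|_4 = 260 ⇒ 259

229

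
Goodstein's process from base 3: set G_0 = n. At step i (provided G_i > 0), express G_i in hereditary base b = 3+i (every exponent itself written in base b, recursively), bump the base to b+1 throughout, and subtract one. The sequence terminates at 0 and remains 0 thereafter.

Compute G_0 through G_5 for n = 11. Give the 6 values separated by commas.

11 —HB3→ 3^2 + 2 —bump→ 4^2 + 2 = 18 —(−1)→ 17
17 —HB4→ 4^2 + 1 —bump→ 5^2 + 1 = 26 —(−1)→ 25
25 —HB5→ 5^2 —bump→ 6^2 = 36 —(−1)→ 35
35 —HB6→ 5·6 + 5 —bump→ 5·7 + 5 = 40 —(−1)→ 39
39 —HB7→ 5·7 + 4 —bump→ 5·8 + 4 = 44 —(−1)→ 43

11, 17, 25, 35, 39, 43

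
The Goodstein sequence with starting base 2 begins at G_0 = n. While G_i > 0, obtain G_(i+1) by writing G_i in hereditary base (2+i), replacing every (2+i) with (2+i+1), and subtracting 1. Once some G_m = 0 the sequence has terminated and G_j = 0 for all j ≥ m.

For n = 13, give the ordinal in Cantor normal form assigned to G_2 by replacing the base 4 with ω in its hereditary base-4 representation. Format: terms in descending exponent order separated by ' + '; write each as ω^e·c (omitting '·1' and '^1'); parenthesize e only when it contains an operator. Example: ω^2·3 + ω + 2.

ω^(ω + 1) + ω^3·3 + ω^2·3 + ω·3 + 3

step 0: 13 = 2^(2 + 1) + 2^2 + 1; sub 3 for 2: 3^(3 + 1) + 3^3 + 1; = 109; G_1 = 109−1 = 108
step 1: 108 = 3^(3 + 1) + 3^3; sub 4 for 3: 4^(4 + 1) + 4^4; = 1280; G_2 = 1280−1 = 1279
step 2: 1279 = 4^(4 + 1) + 3·4^3 + 3·4^2 + 3·4 + 3; sub 5 for 4: 5^(5 + 1) + 3·5^3 + 3·5^2 + 3·5 + 3; = 16093; G_3 = 16093−1 = 16092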